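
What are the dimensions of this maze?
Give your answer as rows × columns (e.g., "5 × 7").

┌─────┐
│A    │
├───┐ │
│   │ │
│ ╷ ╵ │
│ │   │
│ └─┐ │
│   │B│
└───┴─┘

Counting the maze dimensions:
Rows (vertical): 4
Columns (horizontal): 3
Dimensions: 4 × 3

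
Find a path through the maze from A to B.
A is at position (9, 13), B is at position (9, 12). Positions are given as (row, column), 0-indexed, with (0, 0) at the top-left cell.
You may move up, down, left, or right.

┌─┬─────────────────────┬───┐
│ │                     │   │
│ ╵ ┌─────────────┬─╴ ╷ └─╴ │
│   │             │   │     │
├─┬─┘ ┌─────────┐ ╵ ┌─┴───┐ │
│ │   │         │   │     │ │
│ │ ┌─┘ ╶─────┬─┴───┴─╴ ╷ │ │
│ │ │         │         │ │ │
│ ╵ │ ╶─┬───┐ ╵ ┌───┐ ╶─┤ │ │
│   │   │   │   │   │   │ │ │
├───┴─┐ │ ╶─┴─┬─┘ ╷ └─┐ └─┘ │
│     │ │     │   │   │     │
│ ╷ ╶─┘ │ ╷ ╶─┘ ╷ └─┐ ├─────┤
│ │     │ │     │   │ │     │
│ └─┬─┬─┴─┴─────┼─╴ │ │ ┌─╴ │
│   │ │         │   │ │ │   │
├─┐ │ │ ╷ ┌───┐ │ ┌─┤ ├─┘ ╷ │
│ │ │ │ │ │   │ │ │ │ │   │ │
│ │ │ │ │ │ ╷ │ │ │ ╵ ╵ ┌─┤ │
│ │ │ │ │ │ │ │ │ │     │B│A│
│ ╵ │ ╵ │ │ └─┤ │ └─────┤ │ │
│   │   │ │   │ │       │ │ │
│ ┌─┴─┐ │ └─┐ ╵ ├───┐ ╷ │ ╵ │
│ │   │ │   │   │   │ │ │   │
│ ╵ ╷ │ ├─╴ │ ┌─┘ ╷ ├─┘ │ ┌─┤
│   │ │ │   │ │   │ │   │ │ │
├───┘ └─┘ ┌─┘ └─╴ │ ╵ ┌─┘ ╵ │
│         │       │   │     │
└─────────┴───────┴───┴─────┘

Finding the shortest path from (9, 13) to (9, 12):
Path length: 5 steps
Directions: down → down → left → up → up

Solution:

┌─┬─────────────────────┬───┐
│ │                     │   │
│ ╵ ┌─────────────┬─╴ ╷ └─╴ │
│   │             │   │     │
├─┬─┘ ┌─────────┐ ╵ ┌─┴───┐ │
│ │   │         │   │     │ │
│ │ ┌─┘ ╶─────┬─┴───┴─╴ ╷ │ │
│ │ │         │         │ │ │
│ ╵ │ ╶─┬───┐ ╵ ┌───┐ ╶─┤ │ │
│   │   │   │   │   │   │ │ │
├───┴─┐ │ ╶─┴─┬─┘ ╷ └─┐ └─┘ │
│     │ │     │   │   │     │
│ ╷ ╶─┘ │ ╷ ╶─┘ ╷ └─┐ ├─────┤
│ │     │ │     │   │ │     │
│ └─┬─┬─┴─┴─────┼─╴ │ │ ┌─╴ │
│   │ │         │   │ │ │   │
├─┐ │ │ ╷ ┌───┐ │ ┌─┤ ├─┘ ╷ │
│ │ │ │ │ │   │ │ │ │ │   │ │
│ │ │ │ │ │ ╷ │ │ │ ╵ ╵ ┌─┤ │
│ │ │ │ │ │ │ │ │ │     │B│A│
│ ╵ │ ╵ │ │ └─┤ │ └─────┤ │ │
│   │   │ │   │ │       │↑│↓│
│ ┌─┴─┐ │ └─┐ ╵ ├───┐ ╷ │ ╵ │
│ │   │ │   │   │   │ │ │↑ ↲│
│ ╵ ╷ │ ├─╴ │ ┌─┘ ╷ ├─┘ │ ┌─┤
│   │ │ │   │ │   │ │   │ │ │
├───┘ └─┘ ┌─┘ └─╴ │ ╵ ┌─┘ ╵ │
│         │       │   │     │
└─────────┴───────┴───┴─────┘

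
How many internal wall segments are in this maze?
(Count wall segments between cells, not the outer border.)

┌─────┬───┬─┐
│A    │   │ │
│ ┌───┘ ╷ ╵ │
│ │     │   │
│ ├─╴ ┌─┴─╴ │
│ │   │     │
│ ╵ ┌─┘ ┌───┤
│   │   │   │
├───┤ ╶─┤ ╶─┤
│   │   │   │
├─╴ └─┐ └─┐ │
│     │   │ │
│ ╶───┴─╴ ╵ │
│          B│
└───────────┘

Counting internal wall segments:
Total internal walls: 30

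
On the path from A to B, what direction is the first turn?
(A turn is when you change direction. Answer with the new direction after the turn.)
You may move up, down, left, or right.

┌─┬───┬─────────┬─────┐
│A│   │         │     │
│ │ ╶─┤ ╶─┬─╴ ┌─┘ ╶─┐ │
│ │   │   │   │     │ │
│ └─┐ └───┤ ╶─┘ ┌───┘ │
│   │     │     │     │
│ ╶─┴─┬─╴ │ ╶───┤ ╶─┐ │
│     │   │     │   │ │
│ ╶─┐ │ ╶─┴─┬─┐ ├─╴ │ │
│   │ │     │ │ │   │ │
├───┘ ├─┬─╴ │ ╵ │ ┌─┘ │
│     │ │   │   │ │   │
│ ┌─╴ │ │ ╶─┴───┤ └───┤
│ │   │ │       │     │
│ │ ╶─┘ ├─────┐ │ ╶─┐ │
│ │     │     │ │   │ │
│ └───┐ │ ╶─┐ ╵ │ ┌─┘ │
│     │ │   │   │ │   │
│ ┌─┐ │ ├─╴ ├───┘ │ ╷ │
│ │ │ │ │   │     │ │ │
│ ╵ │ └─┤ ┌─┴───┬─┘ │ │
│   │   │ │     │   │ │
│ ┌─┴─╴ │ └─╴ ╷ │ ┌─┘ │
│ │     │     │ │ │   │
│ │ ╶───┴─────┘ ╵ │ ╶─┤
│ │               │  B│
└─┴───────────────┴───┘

Directions: down, down, down, right, right, down, down, left, left, down, down, down, right, right, down, down, right, down, left, left, down, right, right, right, right, right, right, right, up, up, right, up, up, right, down, down, down, left, down, right
First turn direction: right

Solution:

┌─┬───┬─────────┬─────┐
│A│   │         │     │
│ │ ╶─┤ ╶─┬─╴ ┌─┘ ╶─┐ │
│↓│   │   │   │     │ │
│ └─┐ └───┤ ╶─┘ ┌───┘ │
│↓  │     │     │     │
│ ╶─┴─┬─╴ │ ╶───┤ ╶─┐ │
│↳ → ↓│   │     │   │ │
│ ╶─┐ │ ╶─┴─┬─┐ ├─╴ │ │
│   │↓│     │ │ │   │ │
├───┘ ├─┬─╴ │ ╵ │ ┌─┘ │
│↓ ← ↲│ │   │   │ │   │
│ ┌─╴ │ │ ╶─┴───┤ └───┤
│↓│   │ │       │     │
│ │ ╶─┘ ├─────┐ │ ╶─┐ │
│↓│     │     │ │   │ │
│ └───┐ │ ╶─┐ ╵ │ ┌─┘ │
│↳ → ↓│ │   │   │ │↱ ↓│
│ ┌─┐ │ ├─╴ ├───┘ │ ╷ │
│ │ │↓│ │   │     │↑│↓│
│ ╵ │ └─┤ ┌─┴───┬─┘ │ │
│   │↳ ↓│ │     │↱ ↑│↓│
│ ┌─┴─╴ │ └─╴ ╷ │ ┌─┘ │
│ │↓ ← ↲│     │ │↑│↓ ↲│
│ │ ╶───┴─────┘ ╵ │ ╶─┤
│ │↳ → → → → → → ↑│↳ B│
└─┴───────────────┴───┘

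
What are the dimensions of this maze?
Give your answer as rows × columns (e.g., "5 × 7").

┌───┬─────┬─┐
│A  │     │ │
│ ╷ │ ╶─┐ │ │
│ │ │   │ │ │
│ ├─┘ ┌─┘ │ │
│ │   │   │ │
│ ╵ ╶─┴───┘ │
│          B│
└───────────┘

Counting the maze dimensions:
Rows (vertical): 4
Columns (horizontal): 6
Dimensions: 4 × 6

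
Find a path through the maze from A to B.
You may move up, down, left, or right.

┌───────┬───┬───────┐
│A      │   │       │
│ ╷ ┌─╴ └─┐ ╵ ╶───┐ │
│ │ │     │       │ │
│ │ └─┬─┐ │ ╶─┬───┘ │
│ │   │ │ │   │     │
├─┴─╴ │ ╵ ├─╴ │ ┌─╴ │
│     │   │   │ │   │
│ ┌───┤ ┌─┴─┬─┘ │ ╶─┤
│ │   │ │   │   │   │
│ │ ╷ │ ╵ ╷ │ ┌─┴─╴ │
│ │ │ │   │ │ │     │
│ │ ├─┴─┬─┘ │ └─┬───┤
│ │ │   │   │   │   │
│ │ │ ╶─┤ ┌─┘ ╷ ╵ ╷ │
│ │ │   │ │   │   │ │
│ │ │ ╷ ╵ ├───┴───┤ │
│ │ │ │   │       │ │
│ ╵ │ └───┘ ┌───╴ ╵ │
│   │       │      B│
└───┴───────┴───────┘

Finding the shortest path through the maze:
Path length: 32 steps
Directions: right → right → right → down → right → down → down → left → down → down → right → up → right → down → down → left → down → down → left → up → left → down → down → right → right → right → up → right → right → right → down → right

Solution:

┌───────┬───┬───────┐
│A → → ↓│   │       │
│ ╷ ┌─╴ └─┐ ╵ ╶───┐ │
│ │ │  ↳ ↓│       │ │
│ │ └─┬─┐ │ ╶─┬───┘ │
│ │   │ │↓│   │     │
├─┴─╴ │ ╵ ├─╴ │ ┌─╴ │
│     │↓ ↲│   │ │   │
│ ┌───┤ ┌─┴─┬─┘ │ ╶─┤
│ │   │↓│↱ ↓│   │   │
│ │ ╷ │ ╵ ╷ │ ┌─┴─╴ │
│ │ │ │↳ ↑│↓│ │     │
│ │ ├─┴─┬─┘ │ └─┬───┤
│ │ │   │↓ ↲│   │   │
│ │ │ ╶─┤ ┌─┘ ╷ ╵ ╷ │
│ │ │↓ ↰│↓│   │   │ │
│ │ │ ╷ ╵ ├───┴───┤ │
│ │ │↓│↑ ↲│↱ → → ↓│ │
│ ╵ │ └───┘ ┌───╴ ╵ │
│   │↳ → → ↑│    ↳ B│
└───┴───────┴───────┘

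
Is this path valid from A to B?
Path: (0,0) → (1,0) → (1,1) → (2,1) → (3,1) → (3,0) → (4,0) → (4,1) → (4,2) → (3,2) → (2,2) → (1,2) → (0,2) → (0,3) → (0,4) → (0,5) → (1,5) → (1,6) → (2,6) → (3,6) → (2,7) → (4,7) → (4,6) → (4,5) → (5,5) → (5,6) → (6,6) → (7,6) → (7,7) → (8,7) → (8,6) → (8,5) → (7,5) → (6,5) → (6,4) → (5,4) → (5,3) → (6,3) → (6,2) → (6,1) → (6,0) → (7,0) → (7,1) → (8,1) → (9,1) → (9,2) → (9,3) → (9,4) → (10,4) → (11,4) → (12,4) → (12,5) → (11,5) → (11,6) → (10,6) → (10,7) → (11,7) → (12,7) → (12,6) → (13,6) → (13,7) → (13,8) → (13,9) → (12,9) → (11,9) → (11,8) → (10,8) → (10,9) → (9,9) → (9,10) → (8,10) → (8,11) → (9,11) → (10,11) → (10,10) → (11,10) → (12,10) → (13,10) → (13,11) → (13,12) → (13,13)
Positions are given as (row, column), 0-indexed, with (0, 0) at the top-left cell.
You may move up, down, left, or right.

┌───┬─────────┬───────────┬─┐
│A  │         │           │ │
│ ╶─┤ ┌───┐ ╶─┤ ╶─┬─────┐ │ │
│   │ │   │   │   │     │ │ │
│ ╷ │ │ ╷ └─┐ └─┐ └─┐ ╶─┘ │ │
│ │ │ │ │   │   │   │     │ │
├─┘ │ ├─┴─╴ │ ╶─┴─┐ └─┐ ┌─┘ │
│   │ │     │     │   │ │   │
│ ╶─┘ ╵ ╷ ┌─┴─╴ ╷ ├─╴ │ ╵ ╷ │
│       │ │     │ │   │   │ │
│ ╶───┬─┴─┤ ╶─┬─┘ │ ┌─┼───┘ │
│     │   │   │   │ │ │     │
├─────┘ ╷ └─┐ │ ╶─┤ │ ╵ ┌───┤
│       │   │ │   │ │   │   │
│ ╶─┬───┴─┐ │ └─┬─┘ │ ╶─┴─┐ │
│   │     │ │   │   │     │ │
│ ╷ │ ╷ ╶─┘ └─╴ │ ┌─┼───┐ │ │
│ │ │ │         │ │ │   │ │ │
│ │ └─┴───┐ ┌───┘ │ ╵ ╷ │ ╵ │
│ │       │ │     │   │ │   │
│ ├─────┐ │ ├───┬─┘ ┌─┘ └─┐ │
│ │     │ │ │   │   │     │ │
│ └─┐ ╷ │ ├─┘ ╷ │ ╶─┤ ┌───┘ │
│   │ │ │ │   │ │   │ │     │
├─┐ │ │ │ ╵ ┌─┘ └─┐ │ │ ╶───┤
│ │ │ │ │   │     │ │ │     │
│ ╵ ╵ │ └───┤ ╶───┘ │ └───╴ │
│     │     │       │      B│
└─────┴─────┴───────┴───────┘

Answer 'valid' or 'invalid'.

Checking path validity:
Result: Invalid move at step 20: cannot move from (3, 6) to (2, 7).

invalid

Correct solution:

┌───┬─────────┬───────────┬─┐
│A  │↱ → → ↓  │           │ │
│ ╶─┤ ┌───┐ ╶─┤ ╶─┬─────┐ │ │
│↳ ↓│↑│   │↳ ↓│   │     │ │ │
│ ╷ │ │ ╷ └─┐ └─┐ └─┐ ╶─┘ │ │
│ │↓│↑│ │   │↓  │   │     │ │
├─┘ │ ├─┴─╴ │ ╶─┴─┐ └─┐ ┌─┘ │
│↓ ↲│↑│     │↳ ↓  │   │ │   │
│ ╶─┘ ╵ ╷ ┌─┴─╴ ╷ ├─╴ │ ╵ ╷ │
│↳ → ↑  │ │↓ ← ↲│ │   │   │ │
│ ╶───┬─┴─┤ ╶─┬─┘ │ ┌─┼───┘ │
│     │↓ ↰│↳ ↓│   │ │ │     │
├─────┘ ╷ └─┐ │ ╶─┤ │ ╵ ┌───┤
│↓ ← ← ↲│↑ ↰│↓│   │ │   │   │
│ ╶─┬───┴─┐ │ └─┬─┘ │ ╶─┴─┐ │
│↳ ↓│     │↑│↳ ↓│   │     │ │
│ ╷ │ ╷ ╶─┘ └─╴ │ ┌─┼───┐ │ │
│ │↓│ │    ↑ ← ↲│ │ │↱ ↓│ │ │
│ │ └─┴───┐ ┌───┘ │ ╵ ╷ │ ╵ │
│ │↳ → → ↓│ │     │↱ ↑│↓│   │
│ ├─────┐ │ ├───┬─┘ ┌─┘ └─┐ │
│ │     │↓│ │↱ ↓│↱ ↑│↓ ↲  │ │
│ └─┐ ╷ │ ├─┘ ╷ │ ╶─┤ ┌───┘ │
│   │ │ │↓│↱ ↑│↓│↑ ↰│↓│     │
├─┐ │ │ │ ╵ ┌─┘ └─┐ │ │ ╶───┤
│ │ │ │ │↳ ↑│↓ ↲  │↑│↓│     │
│ ╵ ╵ │ └───┤ ╶───┘ │ └───╴ │
│     │     │↳ → → ↑│↳ → → B│
└─────┴─────┴───────┴───────┘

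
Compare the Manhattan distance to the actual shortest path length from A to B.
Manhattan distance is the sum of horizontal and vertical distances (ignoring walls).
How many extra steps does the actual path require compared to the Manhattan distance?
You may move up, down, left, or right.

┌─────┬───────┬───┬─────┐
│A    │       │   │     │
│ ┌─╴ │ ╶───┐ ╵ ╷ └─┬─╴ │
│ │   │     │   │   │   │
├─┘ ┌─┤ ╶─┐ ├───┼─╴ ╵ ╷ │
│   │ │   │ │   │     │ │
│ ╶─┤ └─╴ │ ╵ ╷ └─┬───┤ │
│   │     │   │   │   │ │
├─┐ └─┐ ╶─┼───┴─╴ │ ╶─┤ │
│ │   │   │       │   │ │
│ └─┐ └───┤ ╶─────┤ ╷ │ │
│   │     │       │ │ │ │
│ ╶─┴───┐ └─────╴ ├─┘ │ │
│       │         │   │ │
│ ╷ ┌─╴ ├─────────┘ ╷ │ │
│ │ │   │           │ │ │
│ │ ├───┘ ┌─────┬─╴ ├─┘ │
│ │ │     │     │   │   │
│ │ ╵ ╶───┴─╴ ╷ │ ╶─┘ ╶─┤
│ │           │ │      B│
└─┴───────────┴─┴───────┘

Manhattan distance: |9 - 0| + |11 - 0| = 20
Actual path length: 60
Extra steps: 60 - 20 = 40

Solution:

┌─────┬───────┬───┬─────┐
│A → ↓│↱ → → ↓│↱ ↓│     │
│ ┌─╴ │ ╶───┐ ╵ ╷ └─┬─╴ │
│ │↓ ↲│↑ ← ↰│↳ ↑│↳ ↓│↱ ↓│
├─┘ ┌─┤ ╶─┐ ├───┼─╴ ╵ ╷ │
│↓ ↲│ │   │↑│↓ ↰│  ↳ ↑│↓│
│ ╶─┤ └─╴ │ ╵ ╷ └─┬───┤ │
│↳ ↓│     │↑ ↲│↑ ↰│   │↓│
├─┐ └─┐ ╶─┼───┴─╴ │ ╶─┤ │
│ │↳ ↓│   │↱ → → ↑│   │↓│
│ └─┐ └───┤ ╶─────┤ ╷ │ │
│   │↳ → ↓│↑ ← ← ↰│ │ │↓│
│ ╶─┴───┐ └─────╴ ├─┘ │ │
│       │↳ → → → ↑│   │↓│
│ ╷ ┌─╴ ├─────────┘ ╷ │ │
│ │ │   │           │ │↓│
│ │ ├───┘ ┌─────┬─╴ ├─┘ │
│ │ │     │     │   │↓ ↲│
│ │ ╵ ╶───┴─╴ ╷ │ ╶─┘ ╶─┤
│ │           │ │    ↳ B│
└─┴───────────┴─┴───────┘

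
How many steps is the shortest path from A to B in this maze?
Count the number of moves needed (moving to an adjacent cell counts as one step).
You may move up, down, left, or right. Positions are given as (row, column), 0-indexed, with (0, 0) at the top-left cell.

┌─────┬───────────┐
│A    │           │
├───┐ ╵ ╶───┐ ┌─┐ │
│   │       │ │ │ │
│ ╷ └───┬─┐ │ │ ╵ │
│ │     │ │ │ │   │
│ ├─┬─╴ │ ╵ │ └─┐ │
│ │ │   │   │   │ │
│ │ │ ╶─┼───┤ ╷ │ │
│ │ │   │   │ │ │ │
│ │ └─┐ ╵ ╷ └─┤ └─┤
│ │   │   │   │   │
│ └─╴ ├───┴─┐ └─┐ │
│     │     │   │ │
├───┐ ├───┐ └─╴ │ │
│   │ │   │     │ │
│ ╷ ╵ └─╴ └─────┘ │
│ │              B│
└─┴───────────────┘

Using BFS to find shortest path:
Start: (0, 0), End: (8, 8)
Path found:
(0,0) → (0,1) → (0,2) → (1,2) → (1,3) → (0,3) → (0,4) → (0,5) → (0,6) → (1,6) → (2,6) → (3,6) → (3,7) → (4,7) → (5,7) → (5,8) → (6,8) → (7,8) → (8,8)
Number of steps: 18

Solution:

┌─────┬───────────┐
│A → ↓│↱ → → ↓    │
├───┐ ╵ ╶───┐ ┌─┐ │
│   │↳ ↑    │↓│ │ │
│ ╷ └───┬─┐ │ │ ╵ │
│ │     │ │ │↓│   │
│ ├─┬─╴ │ ╵ │ └─┐ │
│ │ │   │   │↳ ↓│ │
│ │ │ ╶─┼───┤ ╷ │ │
│ │ │   │   │ │↓│ │
│ │ └─┐ ╵ ╷ └─┤ └─┤
│ │   │   │   │↳ ↓│
│ └─╴ ├───┴─┐ └─┐ │
│     │     │   │↓│
├───┐ ├───┐ └─╴ │ │
│   │ │   │     │↓│
│ ╷ ╵ └─╴ └─────┘ │
│ │              B│
└─┴───────────────┘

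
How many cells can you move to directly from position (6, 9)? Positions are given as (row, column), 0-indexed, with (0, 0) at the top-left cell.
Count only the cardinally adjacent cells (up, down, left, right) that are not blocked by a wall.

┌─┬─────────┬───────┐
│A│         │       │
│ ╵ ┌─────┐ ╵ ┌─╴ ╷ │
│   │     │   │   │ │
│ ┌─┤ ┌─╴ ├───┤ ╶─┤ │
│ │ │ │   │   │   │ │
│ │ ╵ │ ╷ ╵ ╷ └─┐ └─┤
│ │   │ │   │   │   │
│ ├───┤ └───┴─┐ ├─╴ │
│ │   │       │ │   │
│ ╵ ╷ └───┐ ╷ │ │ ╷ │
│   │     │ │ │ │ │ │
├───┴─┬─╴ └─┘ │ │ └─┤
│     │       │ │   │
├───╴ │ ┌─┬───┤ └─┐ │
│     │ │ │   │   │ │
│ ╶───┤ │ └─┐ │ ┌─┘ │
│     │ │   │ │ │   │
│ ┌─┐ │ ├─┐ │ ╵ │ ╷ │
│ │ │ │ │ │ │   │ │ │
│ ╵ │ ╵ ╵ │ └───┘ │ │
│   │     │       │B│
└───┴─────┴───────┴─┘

Checking passable neighbors of (6, 9):
Neighbors: (7, 9), (6, 8)
Count: 2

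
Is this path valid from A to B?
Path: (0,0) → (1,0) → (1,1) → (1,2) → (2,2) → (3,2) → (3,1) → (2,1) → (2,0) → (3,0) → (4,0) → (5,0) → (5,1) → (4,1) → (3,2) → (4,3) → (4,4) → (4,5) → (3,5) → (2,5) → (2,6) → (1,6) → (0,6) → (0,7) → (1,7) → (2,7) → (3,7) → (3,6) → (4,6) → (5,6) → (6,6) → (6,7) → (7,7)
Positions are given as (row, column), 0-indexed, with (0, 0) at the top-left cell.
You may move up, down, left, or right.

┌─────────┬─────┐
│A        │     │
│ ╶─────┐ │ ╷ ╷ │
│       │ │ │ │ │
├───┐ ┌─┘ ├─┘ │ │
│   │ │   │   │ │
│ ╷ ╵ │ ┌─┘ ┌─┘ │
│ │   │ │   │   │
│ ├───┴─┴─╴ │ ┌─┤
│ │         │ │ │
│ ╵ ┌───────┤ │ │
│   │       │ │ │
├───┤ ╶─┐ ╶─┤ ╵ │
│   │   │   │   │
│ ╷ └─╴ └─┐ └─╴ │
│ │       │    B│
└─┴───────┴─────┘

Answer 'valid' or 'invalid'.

Checking path validity:
Result: Invalid move at step 14: cannot move from (4, 1) to (3, 2).

invalid

Correct solution:

┌─────────┬─────┐
│A        │  ↱ ↓│
│ ╶─────┐ │ ╷ ╷ │
│↳ → ↓  │ │ │↑│↓│
├───┐ ┌─┘ ├─┘ │ │
│↓ ↰│↓│   │↱ ↑│↓│
│ ╷ ╵ │ ┌─┘ ┌─┘ │
│↓│↑ ↲│ │  ↑│↓ ↲│
│ ├───┴─┴─╴ │ ┌─┤
│↓│↱ → → → ↑│↓│ │
│ ╵ ┌───────┤ │ │
│↳ ↑│       │↓│ │
├───┤ ╶─┐ ╶─┤ ╵ │
│   │   │   │↳ ↓│
│ ╷ └─╴ └─┐ └─╴ │
│ │       │    B│
└─┴───────┴─────┘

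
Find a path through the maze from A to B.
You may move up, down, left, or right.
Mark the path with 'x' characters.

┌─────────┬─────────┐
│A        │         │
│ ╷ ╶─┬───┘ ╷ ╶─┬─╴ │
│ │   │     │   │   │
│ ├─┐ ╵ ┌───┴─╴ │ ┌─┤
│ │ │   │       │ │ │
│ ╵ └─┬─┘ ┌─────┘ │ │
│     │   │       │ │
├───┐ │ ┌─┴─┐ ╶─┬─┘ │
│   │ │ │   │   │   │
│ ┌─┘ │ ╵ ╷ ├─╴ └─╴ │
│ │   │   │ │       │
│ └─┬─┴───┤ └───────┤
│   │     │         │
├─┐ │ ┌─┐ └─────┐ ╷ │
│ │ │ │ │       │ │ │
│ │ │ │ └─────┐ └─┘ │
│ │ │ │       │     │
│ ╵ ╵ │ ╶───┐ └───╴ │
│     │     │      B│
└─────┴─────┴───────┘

Finding the shortest path through the maze:
Path length: 32 steps
Directions: right → down → right → down → right → up → right → right → up → right → down → right → down → left → left → left → down → left → down → down → right → up → right → down → down → right → right → right → right → down → down → down

Solution:

┌─────────┬─────────┐
│A x      │x x      │
│ ╷ ╶─┬───┘ ╷ ╶─┬─╴ │
│ │x x│x x x│x x│   │
│ ├─┐ ╵ ┌───┴─╴ │ ┌─┤
│ │ │x x│x x x x│ │ │
│ ╵ └─┬─┘ ┌─────┘ │ │
│     │x x│       │ │
├───┐ │ ┌─┴─┐ ╶─┬─┘ │
│   │ │x│x x│   │   │
│ ┌─┘ │ ╵ ╷ ├─╴ └─╴ │
│ │   │x x│x│       │
│ └─┬─┴───┤ └───────┤
│   │     │x x x x x│
├─┐ │ ┌─┐ └─────┐ ╷ │
│ │ │ │ │       │ │x│
│ │ │ │ └─────┐ └─┘ │
│ │ │ │       │    x│
│ ╵ ╵ │ ╶───┐ └───╴ │
│     │     │      B│
└─────┴─────┴───────┘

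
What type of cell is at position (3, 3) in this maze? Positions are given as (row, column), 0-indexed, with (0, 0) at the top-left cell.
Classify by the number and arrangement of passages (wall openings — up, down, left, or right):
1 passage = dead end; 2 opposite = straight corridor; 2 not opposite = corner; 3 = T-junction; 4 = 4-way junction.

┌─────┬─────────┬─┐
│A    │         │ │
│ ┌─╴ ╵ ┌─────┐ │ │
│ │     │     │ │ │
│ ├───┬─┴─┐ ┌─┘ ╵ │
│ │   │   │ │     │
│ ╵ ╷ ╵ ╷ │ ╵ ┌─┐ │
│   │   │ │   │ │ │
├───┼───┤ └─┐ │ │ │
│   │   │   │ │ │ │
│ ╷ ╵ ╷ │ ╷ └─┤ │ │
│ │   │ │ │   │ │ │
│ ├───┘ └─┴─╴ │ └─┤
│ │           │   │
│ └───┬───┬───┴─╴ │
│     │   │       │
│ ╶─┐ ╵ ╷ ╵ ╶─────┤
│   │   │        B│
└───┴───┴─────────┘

Checking cell at (3, 3):
Number of passages: 2
Cell type: corner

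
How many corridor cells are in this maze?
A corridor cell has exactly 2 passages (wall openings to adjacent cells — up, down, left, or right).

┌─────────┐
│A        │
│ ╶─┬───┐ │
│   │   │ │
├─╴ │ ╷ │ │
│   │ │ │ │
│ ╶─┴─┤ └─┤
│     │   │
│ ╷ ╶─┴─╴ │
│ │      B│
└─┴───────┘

Counting cells with exactly 2 passages:
Total corridor cells: 19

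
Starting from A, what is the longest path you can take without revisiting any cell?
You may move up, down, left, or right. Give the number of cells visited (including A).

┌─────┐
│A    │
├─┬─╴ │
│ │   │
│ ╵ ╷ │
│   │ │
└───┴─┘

Finding longest simple path using DFS:
Start: (0, 0)
Longest path visits 8 cells
Path: A → right → right → down → left → down → left → up

Solution:

┌─────┐
│A → ↓│
├─┬─╴ │
│B│↓ ↲│
│ ╵ ╷ │
│↑ ↲│ │
└───┴─┘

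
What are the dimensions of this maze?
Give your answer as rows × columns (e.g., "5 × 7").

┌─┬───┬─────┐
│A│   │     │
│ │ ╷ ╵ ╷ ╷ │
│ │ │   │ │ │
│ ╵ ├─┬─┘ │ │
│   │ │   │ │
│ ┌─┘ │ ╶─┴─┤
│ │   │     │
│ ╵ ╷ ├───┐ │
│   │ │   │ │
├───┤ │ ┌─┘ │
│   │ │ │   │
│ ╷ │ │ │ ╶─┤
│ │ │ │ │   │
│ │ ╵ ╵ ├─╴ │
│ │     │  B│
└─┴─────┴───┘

Counting the maze dimensions:
Rows (vertical): 8
Columns (horizontal): 6
Dimensions: 8 × 6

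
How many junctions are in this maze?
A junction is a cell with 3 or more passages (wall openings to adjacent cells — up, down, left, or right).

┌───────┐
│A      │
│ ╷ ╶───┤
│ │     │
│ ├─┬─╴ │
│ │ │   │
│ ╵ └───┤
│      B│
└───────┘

Checking each cell for number of passages:

Junctions found (3+ passages):
  (0, 1): 3 passages
  (3, 1): 3 passages
Total junctions: 2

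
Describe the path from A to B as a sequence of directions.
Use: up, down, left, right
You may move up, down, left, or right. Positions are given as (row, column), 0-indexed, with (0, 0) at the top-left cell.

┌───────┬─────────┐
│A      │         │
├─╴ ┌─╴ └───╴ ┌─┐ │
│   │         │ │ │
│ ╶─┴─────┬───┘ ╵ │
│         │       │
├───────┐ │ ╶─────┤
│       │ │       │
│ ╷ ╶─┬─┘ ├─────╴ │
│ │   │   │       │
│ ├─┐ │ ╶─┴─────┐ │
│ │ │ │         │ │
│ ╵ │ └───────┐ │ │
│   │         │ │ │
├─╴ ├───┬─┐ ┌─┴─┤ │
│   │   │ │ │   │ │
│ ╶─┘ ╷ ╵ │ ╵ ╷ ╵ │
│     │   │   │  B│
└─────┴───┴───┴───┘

Finding the path and converting it to directions:
Path through cells: (0,0) → (0,1) → (0,2) → (0,3) → (1,3) → (1,4) → (1,5) → (1,6) → (0,6) → (0,7) → (0,8) → (1,8) → (2,8) → (2,7) → (2,6) → (2,5) → (3,5) → (3,6) → (3,7) → (3,8) → (4,8) → (5,8) → (6,8) → (7,8) → (8,8)
Directions: right, right, right, down, right, right, right, up, right, right, down, down, left, left, left, down, right, right, right, down, down, down, down, down

Solution:

┌───────┬─────────┐
│A → → ↓│    ↱ → ↓│
├─╴ ┌─╴ └───╴ ┌─┐ │
│   │  ↳ → → ↑│ │↓│
│ ╶─┴─────┬───┘ ╵ │
│         │↓ ← ← ↲│
├───────┐ │ ╶─────┤
│       │ │↳ → → ↓│
│ ╷ ╶─┬─┘ ├─────╴ │
│ │   │   │      ↓│
│ ├─┐ │ ╶─┴─────┐ │
│ │ │ │         │↓│
│ ╵ │ └───────┐ │ │
│   │         │ │↓│
├─╴ ├───┬─┐ ┌─┴─┤ │
│   │   │ │ │   │↓│
│ ╶─┘ ╷ ╵ │ ╵ ╷ ╵ │
│     │   │   │  B│
└─────┴───┴───┴───┘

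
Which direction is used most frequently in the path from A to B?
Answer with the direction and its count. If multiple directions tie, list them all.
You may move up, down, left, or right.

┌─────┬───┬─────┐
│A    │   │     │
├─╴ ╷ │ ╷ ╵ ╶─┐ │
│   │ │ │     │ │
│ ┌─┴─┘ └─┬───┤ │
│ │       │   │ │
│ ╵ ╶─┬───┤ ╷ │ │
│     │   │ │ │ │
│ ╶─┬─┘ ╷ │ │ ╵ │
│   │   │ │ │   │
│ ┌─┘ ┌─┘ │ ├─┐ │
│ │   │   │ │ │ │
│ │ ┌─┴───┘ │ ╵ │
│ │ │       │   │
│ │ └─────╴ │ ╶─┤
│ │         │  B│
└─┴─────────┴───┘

Directions: right, down, left, down, down, right, up, right, right, up, up, right, down, right, up, right, right, down, down, down, down, down, down, left, down, right
Counts: {'right': 9, 'down': 11, 'left': 2, 'up': 4}
Most common: down (11 times)

Solution:

┌─────┬───┬─────┐
│A ↓  │↱ ↓│↱ → ↓│
├─╴ ╷ │ ╷ ╵ ╶─┐ │
│↓ ↲│ │↑│↳ ↑  │↓│
│ ┌─┴─┘ └─┬───┤ │
│↓│↱ → ↑  │   │↓│
│ ╵ ╶─┬───┤ ╷ │ │
│↳ ↑  │   │ │ │↓│
│ ╶─┬─┘ ╷ │ │ ╵ │
│   │   │ │ │  ↓│
│ ┌─┘ ┌─┘ │ ├─┐ │
│ │   │   │ │ │↓│
│ │ ┌─┴───┘ │ ╵ │
│ │ │       │↓ ↲│
│ │ └─────╴ │ ╶─┤
│ │         │↳ B│
└─┴─────────┴───┘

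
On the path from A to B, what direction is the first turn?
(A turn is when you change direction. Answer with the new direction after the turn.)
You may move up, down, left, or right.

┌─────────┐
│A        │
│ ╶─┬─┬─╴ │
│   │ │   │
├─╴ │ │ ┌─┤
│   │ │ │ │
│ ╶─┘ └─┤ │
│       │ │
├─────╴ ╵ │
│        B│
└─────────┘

Directions: down, right, down, left, down, right, right, right, down, right
First turn direction: right

Solution:

┌─────────┐
│A        │
│ ╶─┬─┬─╴ │
│↳ ↓│ │   │
├─╴ │ │ ┌─┤
│↓ ↲│ │ │ │
│ ╶─┘ └─┤ │
│↳ → → ↓│ │
├─────╴ ╵ │
│      ↳ B│
└─────────┘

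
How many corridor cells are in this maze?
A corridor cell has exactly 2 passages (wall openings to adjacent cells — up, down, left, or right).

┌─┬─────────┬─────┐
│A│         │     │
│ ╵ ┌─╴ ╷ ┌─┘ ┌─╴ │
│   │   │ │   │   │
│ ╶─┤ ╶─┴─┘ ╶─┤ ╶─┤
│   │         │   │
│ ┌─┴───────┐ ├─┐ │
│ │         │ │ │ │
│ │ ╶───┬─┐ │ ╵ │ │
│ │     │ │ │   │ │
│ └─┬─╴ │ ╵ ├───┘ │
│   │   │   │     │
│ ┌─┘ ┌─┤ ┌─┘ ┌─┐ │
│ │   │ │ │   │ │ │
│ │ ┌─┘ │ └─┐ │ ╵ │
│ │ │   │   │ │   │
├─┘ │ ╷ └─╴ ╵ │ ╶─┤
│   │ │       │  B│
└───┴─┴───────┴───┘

Counting cells with exactly 2 passages:
Total corridor cells: 55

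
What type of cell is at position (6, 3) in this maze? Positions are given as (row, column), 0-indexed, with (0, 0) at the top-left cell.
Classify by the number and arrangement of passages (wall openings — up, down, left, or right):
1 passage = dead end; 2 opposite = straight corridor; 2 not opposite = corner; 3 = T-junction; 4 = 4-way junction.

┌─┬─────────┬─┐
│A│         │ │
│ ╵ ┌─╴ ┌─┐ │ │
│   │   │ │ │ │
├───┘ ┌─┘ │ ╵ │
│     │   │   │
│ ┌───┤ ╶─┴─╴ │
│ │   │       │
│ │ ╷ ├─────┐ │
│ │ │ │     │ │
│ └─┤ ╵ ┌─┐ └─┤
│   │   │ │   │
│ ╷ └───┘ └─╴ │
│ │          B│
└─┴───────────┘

Checking cell at (6, 3):
Number of passages: 2
Cell type: straight corridor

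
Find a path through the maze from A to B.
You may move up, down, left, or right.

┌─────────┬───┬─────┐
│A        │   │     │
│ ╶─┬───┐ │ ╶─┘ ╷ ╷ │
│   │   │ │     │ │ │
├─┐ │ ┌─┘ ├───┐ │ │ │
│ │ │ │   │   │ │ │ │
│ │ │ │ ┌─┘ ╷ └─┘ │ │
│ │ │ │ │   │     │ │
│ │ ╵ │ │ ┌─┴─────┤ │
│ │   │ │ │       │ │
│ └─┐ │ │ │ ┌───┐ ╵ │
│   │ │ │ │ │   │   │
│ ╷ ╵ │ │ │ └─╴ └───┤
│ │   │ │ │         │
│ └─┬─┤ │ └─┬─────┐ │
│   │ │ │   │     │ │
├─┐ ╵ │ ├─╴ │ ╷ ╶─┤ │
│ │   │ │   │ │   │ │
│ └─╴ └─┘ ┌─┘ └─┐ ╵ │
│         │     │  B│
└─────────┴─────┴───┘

Finding the shortest path through the maze:
Path length: 56 steps
Directions: down → right → down → down → down → right → down → down → left → up → left → down → down → right → down → right → down → right → right → up → right → up → left → up → up → up → up → right → up → right → down → right → right → up → up → up → right → down → down → down → down → down → left → up → left → left → left → down → down → right → right → right → right → down → down → down

Solution:

┌─────────┬───┬─────┐
│A        │   │  ↱ ↓│
│ ╶─┬───┐ │ ╶─┘ ╷ ╷ │
│↳ ↓│   │ │     │↑│↓│
├─┐ │ ┌─┘ ├───┐ │ │ │
│ │↓│ │   │↱ ↓│ │↑│↓│
│ │ │ │ ┌─┘ ╷ └─┘ │ │
│ │↓│ │ │↱ ↑│↳ → ↑│↓│
│ │ ╵ │ │ ┌─┴─────┤ │
│ │↳ ↓│ │↑│↓ ← ← ↰│↓│
│ └─┐ │ │ │ ┌───┐ ╵ │
│↓ ↰│↓│ │↑│↓│   │↑ ↲│
│ ╷ ╵ │ │ │ └─╴ └───┤
│↓│↑ ↲│ │↑│↳ → → → ↓│
│ └─┬─┤ │ └─┬─────┐ │
│↳ ↓│ │ │↑ ↰│     │↓│
├─┐ ╵ │ ├─╴ │ ╷ ╶─┤ │
│ │↳ ↓│ │↱ ↑│ │   │↓│
│ └─╴ └─┘ ┌─┘ └─┐ ╵ │
│    ↳ → ↑│     │  B│
└─────────┴─────┴───┘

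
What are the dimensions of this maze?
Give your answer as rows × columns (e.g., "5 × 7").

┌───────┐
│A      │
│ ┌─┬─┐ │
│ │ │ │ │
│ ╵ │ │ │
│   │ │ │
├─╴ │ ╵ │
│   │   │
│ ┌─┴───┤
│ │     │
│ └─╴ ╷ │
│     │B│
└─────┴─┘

Counting the maze dimensions:
Rows (vertical): 6
Columns (horizontal): 4
Dimensions: 6 × 4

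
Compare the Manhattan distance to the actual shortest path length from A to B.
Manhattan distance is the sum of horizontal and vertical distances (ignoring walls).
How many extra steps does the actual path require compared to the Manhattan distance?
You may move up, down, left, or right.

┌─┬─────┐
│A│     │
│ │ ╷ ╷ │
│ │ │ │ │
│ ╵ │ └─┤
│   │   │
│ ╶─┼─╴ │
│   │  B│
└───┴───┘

Manhattan distance: |3 - 0| + |3 - 0| = 6
Actual path length: 10
Extra steps: 10 - 6 = 4

Solution:

┌─┬─────┐
│A│↱ ↓  │
│ │ ╷ ╷ │
│↓│↑│↓│ │
│ ╵ │ └─┤
│↳ ↑│↳ ↓│
│ ╶─┼─╴ │
│   │  B│
└───┴───┘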